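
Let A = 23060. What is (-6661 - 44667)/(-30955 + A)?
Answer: 51328/7895 ≈ 6.5013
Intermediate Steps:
(-6661 - 44667)/(-30955 + A) = (-6661 - 44667)/(-30955 + 23060) = -51328/(-7895) = -51328*(-1/7895) = 51328/7895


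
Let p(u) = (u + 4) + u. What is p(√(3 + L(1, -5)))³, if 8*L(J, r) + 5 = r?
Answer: (4 + √7)³ ≈ 293.52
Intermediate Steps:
L(J, r) = -5/8 + r/8
p(u) = 4 + 2*u (p(u) = (4 + u) + u = 4 + 2*u)
p(√(3 + L(1, -5)))³ = (4 + 2*√(3 + (-5/8 + (⅛)*(-5))))³ = (4 + 2*√(3 + (-5/8 - 5/8)))³ = (4 + 2*√(3 - 5/4))³ = (4 + 2*√(7/4))³ = (4 + 2*(√7/2))³ = (4 + √7)³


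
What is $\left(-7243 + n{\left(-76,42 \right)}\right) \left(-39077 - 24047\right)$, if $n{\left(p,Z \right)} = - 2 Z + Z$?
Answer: $459858340$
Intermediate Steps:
$n{\left(p,Z \right)} = - Z$
$\left(-7243 + n{\left(-76,42 \right)}\right) \left(-39077 - 24047\right) = \left(-7243 - 42\right) \left(-39077 - 24047\right) = \left(-7285\right) \left(-63124\right) = 459858340$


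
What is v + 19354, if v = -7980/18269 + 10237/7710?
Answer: 2726213616413/140853990 ≈ 19355.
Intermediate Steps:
v = 125493953/140853990 (v = -7980*1/18269 + 10237*(1/7710) = -7980/18269 + 10237/7710 = 125493953/140853990 ≈ 0.89095)
v + 19354 = 125493953/140853990 + 19354 = 2726213616413/140853990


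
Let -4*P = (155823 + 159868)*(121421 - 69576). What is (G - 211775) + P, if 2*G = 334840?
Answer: -16367177315/4 ≈ -4.0918e+9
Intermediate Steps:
G = 167420 (G = (1/2)*334840 = 167420)
P = -16366999895/4 (P = -(155823 + 159868)*(121421 - 69576)/4 = -315691*51845/4 = -1/4*16366999895 = -16366999895/4 ≈ -4.0917e+9)
(G - 211775) + P = (167420 - 211775) - 16366999895/4 = -44355 - 16366999895/4 = -16367177315/4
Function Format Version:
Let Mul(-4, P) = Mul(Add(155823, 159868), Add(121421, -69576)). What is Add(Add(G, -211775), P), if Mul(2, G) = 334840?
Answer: Rational(-16367177315, 4) ≈ -4.0918e+9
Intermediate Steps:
G = 167420 (G = Mul(Rational(1, 2), 334840) = 167420)
P = Rational(-16366999895, 4) (P = Mul(Rational(-1, 4), Mul(Add(155823, 159868), Add(121421, -69576))) = Mul(Rational(-1, 4), Mul(315691, 51845)) = Mul(Rational(-1, 4), 16366999895) = Rational(-16366999895, 4) ≈ -4.0917e+9)
Add(Add(G, -211775), P) = Add(Add(167420, -211775), Rational(-16366999895, 4)) = Add(-44355, Rational(-16366999895, 4)) = Rational(-16367177315, 4)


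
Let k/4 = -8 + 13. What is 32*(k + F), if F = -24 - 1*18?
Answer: -704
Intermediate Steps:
F = -42 (F = -24 - 18 = -42)
k = 20 (k = 4*(-8 + 13) = 4*5 = 20)
32*(k + F) = 32*(20 - 42) = 32*(-22) = -704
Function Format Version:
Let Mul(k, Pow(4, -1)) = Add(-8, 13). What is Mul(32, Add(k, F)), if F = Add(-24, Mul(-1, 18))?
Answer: -704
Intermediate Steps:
F = -42 (F = Add(-24, -18) = -42)
k = 20 (k = Mul(4, Add(-8, 13)) = Mul(4, 5) = 20)
Mul(32, Add(k, F)) = Mul(32, Add(20, -42)) = Mul(32, -22) = -704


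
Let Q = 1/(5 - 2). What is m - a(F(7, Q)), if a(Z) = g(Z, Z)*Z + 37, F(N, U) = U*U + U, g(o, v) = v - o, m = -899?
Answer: -936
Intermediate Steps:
Q = ⅓ (Q = 1/3 = ⅓ ≈ 0.33333)
F(N, U) = U + U² (F(N, U) = U² + U = U + U²)
a(Z) = 37 (a(Z) = (Z - Z)*Z + 37 = 0*Z + 37 = 0 + 37 = 37)
m - a(F(7, Q)) = -899 - 1*37 = -899 - 37 = -936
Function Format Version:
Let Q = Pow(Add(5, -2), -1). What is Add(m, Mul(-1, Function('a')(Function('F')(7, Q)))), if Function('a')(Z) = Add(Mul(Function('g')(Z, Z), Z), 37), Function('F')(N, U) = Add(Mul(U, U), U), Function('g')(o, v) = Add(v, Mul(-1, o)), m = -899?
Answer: -936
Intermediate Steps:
Q = Rational(1, 3) (Q = Pow(3, -1) = Rational(1, 3) ≈ 0.33333)
Function('F')(N, U) = Add(U, Pow(U, 2)) (Function('F')(N, U) = Add(Pow(U, 2), U) = Add(U, Pow(U, 2)))
Function('a')(Z) = 37 (Function('a')(Z) = Add(Mul(Add(Z, Mul(-1, Z)), Z), 37) = Add(Mul(0, Z), 37) = Add(0, 37) = 37)
Add(m, Mul(-1, Function('a')(Function('F')(7, Q)))) = Add(-899, Mul(-1, 37)) = Add(-899, -37) = -936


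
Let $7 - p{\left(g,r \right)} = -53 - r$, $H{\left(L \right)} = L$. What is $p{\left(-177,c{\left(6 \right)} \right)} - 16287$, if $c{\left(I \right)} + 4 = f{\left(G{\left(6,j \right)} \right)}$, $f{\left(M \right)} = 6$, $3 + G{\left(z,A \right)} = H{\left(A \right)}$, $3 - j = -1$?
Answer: $-16225$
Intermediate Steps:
$j = 4$ ($j = 3 - -1 = 3 + 1 = 4$)
$G{\left(z,A \right)} = -3 + A$
$c{\left(I \right)} = 2$ ($c{\left(I \right)} = -4 + 6 = 2$)
$p{\left(g,r \right)} = 60 + r$ ($p{\left(g,r \right)} = 7 - \left(-53 - r\right) = 7 + \left(53 + r\right) = 60 + r$)
$p{\left(-177,c{\left(6 \right)} \right)} - 16287 = \left(60 + 2\right) - 16287 = 62 - 16287 = -16225$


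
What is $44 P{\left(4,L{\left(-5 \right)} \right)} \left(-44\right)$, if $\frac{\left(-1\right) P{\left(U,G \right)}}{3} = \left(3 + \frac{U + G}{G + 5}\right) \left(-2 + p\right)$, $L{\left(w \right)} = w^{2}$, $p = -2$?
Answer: $- \frac{460768}{5} \approx -92154.0$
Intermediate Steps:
$P{\left(U,G \right)} = 36 + \frac{12 \left(G + U\right)}{5 + G}$ ($P{\left(U,G \right)} = - 3 \left(3 + \frac{U + G}{G + 5}\right) \left(-2 - 2\right) = - 3 \left(3 + \frac{G + U}{5 + G}\right) \left(-4\right) = - 3 \left(-12 - \frac{4 \left(G + U\right)}{5 + G}\right) = 36 + \frac{12 \left(G + U\right)}{5 + G}$)
$44 P{\left(4,L{\left(-5 \right)} \right)} \left(-44\right) = 44 \frac{12 \left(15 + 4 + 4 \left(-5\right)^{2}\right)}{5 + \left(-5\right)^{2}} \left(-44\right) = 44 \frac{12 \left(15 + 4 + 4 \cdot 25\right)}{5 + 25} \left(-44\right) = 44 \frac{12 \left(15 + 4 + 100\right)}{30} \left(-44\right) = 44 \cdot 12 \cdot \frac{1}{30} \cdot 119 \left(-44\right) = 44 \cdot \frac{238}{5} \left(-44\right) = \frac{10472}{5} \left(-44\right) = - \frac{460768}{5}$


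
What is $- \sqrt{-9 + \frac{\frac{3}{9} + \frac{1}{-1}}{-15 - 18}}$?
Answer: $- \frac{i \sqrt{9779}}{33} \approx - 2.9966 i$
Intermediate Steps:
$- \sqrt{-9 + \frac{\frac{3}{9} + \frac{1}{-1}}{-15 - 18}} = - \sqrt{-9 + \frac{3 \cdot \frac{1}{9} - 1}{-33}} = - \sqrt{-9 + \left(\frac{1}{3} - 1\right) \left(- \frac{1}{33}\right)} = - \sqrt{-9 - - \frac{2}{99}} = - \sqrt{-9 + \frac{2}{99}} = - \sqrt{- \frac{889}{99}} = - \frac{i \sqrt{9779}}{33}$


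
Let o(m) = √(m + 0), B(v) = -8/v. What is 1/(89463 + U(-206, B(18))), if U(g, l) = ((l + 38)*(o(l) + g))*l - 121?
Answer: 2739295503/254152990251890 + 164268*I/127076495125945 ≈ 1.0778e-5 + 1.2927e-9*I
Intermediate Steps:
o(m) = √m
U(g, l) = -121 + l*(38 + l)*(g + √l) (U(g, l) = ((l + 38)*(√l + g))*l - 121 = ((38 + l)*(g + √l))*l - 121 = l*(38 + l)*(g + √l) - 121 = -121 + l*(38 + l)*(g + √l))
1/(89463 + U(-206, B(18))) = 1/(89463 + (-121 + (-8/18)^(5/2) + 38*(-8/18)^(3/2) - 206*(-8/18)² + 38*(-206)*(-8/18))) = 1/(89463 + (-121 + (-8*1/18)^(5/2) + 38*(-8*1/18)^(3/2) - 206*(-8*1/18)² + 38*(-206)*(-8*1/18))) = 1/(89463 + (-121 + (-4/9)^(5/2) + 38*(-4/9)^(3/2) - 206*(-4/9)² + 38*(-206)*(-4/9))) = 1/(89463 + (-121 + 32*I/243 + 38*(-8*I/27) - 206*16/81 + 31312/9)) = 1/(89463 + (-121 + 32*I/243 - 304*I/27 - 3296/81 + 31312/9)) = 1/(89463 + (268711/81 - 2704*I/243)) = 1/(7515214/81 - 2704*I/243) = 59049*(7515214/81 + 2704*I/243)/508305980503780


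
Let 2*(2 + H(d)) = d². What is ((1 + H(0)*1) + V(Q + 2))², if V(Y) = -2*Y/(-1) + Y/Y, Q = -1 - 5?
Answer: 64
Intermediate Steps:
Q = -6
H(d) = -2 + d²/2
V(Y) = 1 + 2*Y (V(Y) = -2*Y*(-1) + 1 = 2*Y + 1 = 1 + 2*Y)
((1 + H(0)*1) + V(Q + 2))² = ((1 + (-2 + (½)*0²)*1) + (1 + 2*(-6 + 2)))² = ((1 + (-2 + (½)*0)*1) + (1 + 2*(-4)))² = ((1 + (-2 + 0)*1) + (1 - 8))² = ((1 - 2*1) - 7)² = ((1 - 2) - 7)² = (-1 - 7)² = (-8)² = 64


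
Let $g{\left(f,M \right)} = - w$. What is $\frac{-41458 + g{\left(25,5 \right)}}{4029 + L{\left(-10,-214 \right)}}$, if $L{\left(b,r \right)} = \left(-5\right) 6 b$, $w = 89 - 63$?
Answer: $- \frac{13828}{1443} \approx -9.5828$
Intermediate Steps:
$w = 26$ ($w = 89 - 63 = 26$)
$g{\left(f,M \right)} = -26$ ($g{\left(f,M \right)} = \left(-1\right) 26 = -26$)
$L{\left(b,r \right)} = - 30 b$
$\frac{-41458 + g{\left(25,5 \right)}}{4029 + L{\left(-10,-214 \right)}} = \frac{-41458 - 26}{4029 - -300} = - \frac{41484}{4029 + 300} = - \frac{41484}{4329} = \left(-41484\right) \frac{1}{4329} = - \frac{13828}{1443}$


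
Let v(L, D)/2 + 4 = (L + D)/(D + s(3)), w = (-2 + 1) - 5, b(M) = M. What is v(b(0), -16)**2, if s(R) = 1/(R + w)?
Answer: 87616/2401 ≈ 36.491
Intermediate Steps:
w = -6 (w = -1 - 5 = -6)
s(R) = 1/(-6 + R) (s(R) = 1/(R - 6) = 1/(-6 + R))
v(L, D) = -8 + 2*(D + L)/(-1/3 + D) (v(L, D) = -8 + 2*((L + D)/(D + 1/(-6 + 3))) = -8 + 2*((D + L)/(D + 1/(-3))) = -8 + 2*((D + L)/(D - 1/3)) = -8 + 2*((D + L)/(-1/3 + D)) = -8 + 2*(D + L)/(-1/3 + D))
v(b(0), -16)**2 = (2*(4 - 9*(-16) + 3*0)/(-1 + 3*(-16)))**2 = (2*(4 + 144 + 0)/(-1 - 48))**2 = (2*148/(-49))**2 = (2*(-1/49)*148)**2 = (-296/49)**2 = 87616/2401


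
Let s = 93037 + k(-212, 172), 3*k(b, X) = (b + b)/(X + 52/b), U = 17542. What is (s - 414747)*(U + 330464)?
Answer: -1019147271193724/9103 ≈ -1.1196e+11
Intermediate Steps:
k(b, X) = 2*b/(3*(X + 52/b)) (k(b, X) = ((b + b)/(X + 52/b))/3 = ((2*b)/(X + 52/b))/3 = (2*b/(X + 52/b))/3 = 2*b/(3*(X + 52/b)))
s = 2540724961/27309 (s = 93037 + (⅔)*(-212)²/(52 + 172*(-212)) = 93037 + (⅔)*44944/(52 - 36464) = 93037 + (⅔)*44944/(-36412) = 93037 + (⅔)*44944*(-1/36412) = 93037 - 22472/27309 = 2540724961/27309 ≈ 93036.)
(s - 414747)*(U + 330464) = (2540724961/27309 - 414747)*(17542 + 330464) = -8785600862/27309*348006 = -1019147271193724/9103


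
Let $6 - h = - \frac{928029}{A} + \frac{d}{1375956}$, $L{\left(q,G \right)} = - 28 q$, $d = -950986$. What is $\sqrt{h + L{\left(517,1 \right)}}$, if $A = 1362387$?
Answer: $\frac{i \sqrt{156925096828766248106232602}}{104143587054} \approx 120.29 i$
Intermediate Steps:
$h = \frac{2303340906023}{312430761162}$ ($h = 6 - \left(- \frac{928029}{1362387} - \frac{950986}{1375956}\right) = 6 - \left(\left(-928029\right) \frac{1}{1362387} - \frac{475493}{687978}\right) = 6 - \left(- \frac{309343}{454129} - \frac{475493}{687978}\right) = 6 - - \frac{428756339051}{312430761162} = 6 + \frac{428756339051}{312430761162} = \frac{2303340906023}{312430761162} \approx 7.3723$)
$\sqrt{h + L{\left(517,1 \right)}} = \sqrt{\frac{2303340906023}{312430761162} - 14476} = \sqrt{- \frac{4520444357675089}{312430761162}} = \frac{i \sqrt{156925096828766248106232602}}{104143587054}$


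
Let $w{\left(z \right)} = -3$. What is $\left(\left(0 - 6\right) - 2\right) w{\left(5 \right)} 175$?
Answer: $4200$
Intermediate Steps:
$\left(\left(0 - 6\right) - 2\right) w{\left(5 \right)} 175 = \left(\left(0 - 6\right) - 2\right) \left(-3\right) 175 = \left(-6 - 2\right) \left(-3\right) 175 = \left(-8\right) \left(-3\right) 175 = 24 \cdot 175 = 4200$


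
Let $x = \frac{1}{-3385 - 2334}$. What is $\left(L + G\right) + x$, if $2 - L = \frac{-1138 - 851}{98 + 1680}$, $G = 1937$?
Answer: $\frac{2818266573}{1452626} \approx 1940.1$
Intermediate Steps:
$x = - \frac{1}{5719}$ ($x = \frac{1}{-5719} = - \frac{1}{5719} \approx -0.00017486$)
$L = \frac{5545}{1778}$ ($L = 2 - \frac{-1138 - 851}{98 + 1680} = 2 - - \frac{1989}{1778} = 2 + \frac{1989}{1778} = \frac{5545}{1778} \approx 3.1187$)
$\left(L + G\right) + x = \left(\frac{5545}{1778} + 1937\right) - \frac{1}{5719} = \frac{3449531}{1778} - \frac{1}{5719} = \frac{2818266573}{1452626}$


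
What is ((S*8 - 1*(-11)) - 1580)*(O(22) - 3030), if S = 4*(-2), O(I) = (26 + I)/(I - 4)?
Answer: 14830906/3 ≈ 4.9436e+6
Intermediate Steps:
O(I) = (26 + I)/(-4 + I)
S = -8
((S*8 - 1*(-11)) - 1580)*(O(22) - 3030) = ((-8*8 - 1*(-11)) - 1580)*((26 + 22)/(-4 + 22) - 3030) = ((-64 + 11) - 1580)*(48/18 - 3030) = (-53 - 1580)*((1/18)*48 - 3030) = -1633*(8/3 - 3030) = -1633*(-9082/3) = 14830906/3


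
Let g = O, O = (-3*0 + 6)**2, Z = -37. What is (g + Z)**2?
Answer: 1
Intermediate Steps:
O = 36 (O = (0 + 6)**2 = 6**2 = 36)
g = 36
(g + Z)**2 = (36 - 37)**2 = (-1)**2 = 1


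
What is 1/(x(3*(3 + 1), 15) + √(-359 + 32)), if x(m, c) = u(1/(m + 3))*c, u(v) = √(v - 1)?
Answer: -I/(√210 + √327) ≈ -0.030699*I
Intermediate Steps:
u(v) = √(-1 + v)
x(m, c) = c*√(-1 + 1/(3 + m)) (x(m, c) = √(-1 + 1/(m + 3))*c = √(-1 + 1/(3 + m))*c = c*√(-1 + 1/(3 + m)))
1/(x(3*(3 + 1), 15) + √(-359 + 32)) = 1/(15*√((-2 - 3*(3 + 1))/(3 + 3*(3 + 1))) + √(-359 + 32)) = 1/(15*√((-2 - 3*4)/(3 + 3*4)) + √(-327)) = 1/(15*√((-2 - 1*12)/(3 + 12)) + I*√327) = 1/(15*√((-2 - 12)/15) + I*√327) = 1/(15*√((1/15)*(-14)) + I*√327) = 1/(15*√(-14/15) + I*√327) = 1/(15*(I*√210/15) + I*√327) = 1/(I*√210 + I*√327)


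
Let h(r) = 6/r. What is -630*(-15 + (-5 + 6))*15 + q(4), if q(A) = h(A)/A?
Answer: 1058403/8 ≈ 1.3230e+5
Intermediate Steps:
q(A) = 6/A² (q(A) = (6/A)/A = 6/A²)
-630*(-15 + (-5 + 6))*15 + q(4) = -630*(-15 + (-5 + 6))*15 + 6/4² = -630*(-15 + 1)*15 + 6*(1/16) = -(-8820)*15 + 3/8 = -630*(-210) + 3/8 = 132300 + 3/8 = 1058403/8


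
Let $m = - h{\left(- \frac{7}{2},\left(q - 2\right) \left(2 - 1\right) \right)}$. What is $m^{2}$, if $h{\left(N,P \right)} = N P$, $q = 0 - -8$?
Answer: $441$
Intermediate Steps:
$q = 8$ ($q = 0 + 8 = 8$)
$m = 21$ ($m = - - \frac{7}{2} \left(8 - 2\right) \left(2 - 1\right) = - \left(-7\right) \frac{1}{2} \cdot 6 \left(2 - 1\right) = - \frac{\left(-7\right) 6 \cdot 1}{2} = - \frac{\left(-7\right) 6}{2} = \left(-1\right) \left(-21\right) = 21$)
$m^{2} = 21^{2} = 441$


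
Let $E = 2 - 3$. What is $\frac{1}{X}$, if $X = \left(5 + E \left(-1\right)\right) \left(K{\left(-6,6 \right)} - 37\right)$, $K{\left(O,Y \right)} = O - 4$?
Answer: $- \frac{1}{282} \approx -0.0035461$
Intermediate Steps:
$K{\left(O,Y \right)} = -4 + O$
$E = -1$ ($E = 2 - 3 = -1$)
$X = -282$ ($X = \left(5 - -1\right) \left(\left(-4 - 6\right) - 37\right) = \left(5 + 1\right) \left(-10 - 37\right) = 6 \left(-47\right) = -282$)
$\frac{1}{X} = \frac{1}{-282} = - \frac{1}{282}$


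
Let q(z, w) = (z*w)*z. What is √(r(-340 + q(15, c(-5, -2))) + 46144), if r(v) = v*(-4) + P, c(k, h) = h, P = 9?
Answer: √49313 ≈ 222.07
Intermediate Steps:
q(z, w) = w*z² (q(z, w) = (w*z)*z = w*z²)
r(v) = 9 - 4*v (r(v) = v*(-4) + 9 = -4*v + 9 = 9 - 4*v)
√(r(-340 + q(15, c(-5, -2))) + 46144) = √((9 - 4*(-340 - 2*15²)) + 46144) = √((9 - 4*(-340 - 2*225)) + 46144) = √((9 - 4*(-340 - 450)) + 46144) = √((9 - 4*(-790)) + 46144) = √((9 + 3160) + 46144) = √(3169 + 46144) = √49313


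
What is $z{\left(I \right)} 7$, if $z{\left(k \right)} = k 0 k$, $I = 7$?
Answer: $0$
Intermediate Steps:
$z{\left(k \right)} = 0$ ($z{\left(k \right)} = 0 k = 0$)
$z{\left(I \right)} 7 = 0 \cdot 7 = 0$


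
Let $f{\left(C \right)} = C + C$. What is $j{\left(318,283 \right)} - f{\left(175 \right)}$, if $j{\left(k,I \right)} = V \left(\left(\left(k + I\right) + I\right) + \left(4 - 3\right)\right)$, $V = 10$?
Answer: $8500$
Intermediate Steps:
$f{\left(C \right)} = 2 C$
$j{\left(k,I \right)} = 10 + 10 k + 20 I$ ($j{\left(k,I \right)} = 10 \left(\left(\left(k + I\right) + I\right) + \left(4 - 3\right)\right) = 10 \left(\left(\left(I + k\right) + I\right) + \left(4 - 3\right)\right) = 10 \left(\left(k + 2 I\right) + 1\right) = 10 \left(1 + k + 2 I\right) = 10 + 10 k + 20 I$)
$j{\left(318,283 \right)} - f{\left(175 \right)} = \left(10 + 10 \cdot 318 + 20 \cdot 283\right) - 2 \cdot 175 = \left(10 + 3180 + 5660\right) - 350 = 8850 - 350 = 8500$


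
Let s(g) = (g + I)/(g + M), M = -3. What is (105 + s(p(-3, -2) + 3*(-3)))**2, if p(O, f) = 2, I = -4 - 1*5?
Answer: 284089/25 ≈ 11364.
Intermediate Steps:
I = -9 (I = -4 - 5 = -9)
s(g) = (-9 + g)/(-3 + g) (s(g) = (g - 9)/(g - 3) = (-9 + g)/(-3 + g))
(105 + s(p(-3, -2) + 3*(-3)))**2 = (105 + (-9 + (2 + 3*(-3)))/(-3 + (2 + 3*(-3))))**2 = (105 + (-9 + (2 - 9))/(-3 + (2 - 9)))**2 = (105 + (-9 - 7)/(-3 - 7))**2 = (105 - 16/(-10))**2 = (105 - 1/10*(-16))**2 = (105 + 8/5)**2 = (533/5)**2 = 284089/25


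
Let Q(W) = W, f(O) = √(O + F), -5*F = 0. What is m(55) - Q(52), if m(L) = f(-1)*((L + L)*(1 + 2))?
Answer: -52 + 330*I ≈ -52.0 + 330.0*I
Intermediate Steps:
F = 0 (F = -⅕*0 = 0)
f(O) = √O (f(O) = √(O + 0) = √O)
m(L) = 6*I*L (m(L) = √(-1)*((L + L)*(1 + 2)) = I*((2*L)*3) = I*(6*L) = 6*I*L)
m(55) - Q(52) = 6*I*55 - 1*52 = 330*I - 52 = -52 + 330*I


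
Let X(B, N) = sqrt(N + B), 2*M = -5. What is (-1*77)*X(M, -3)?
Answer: -77*I*sqrt(22)/2 ≈ -180.58*I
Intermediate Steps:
M = -5/2 (M = (1/2)*(-5) = -5/2 ≈ -2.5000)
X(B, N) = sqrt(B + N)
(-1*77)*X(M, -3) = (-1*77)*sqrt(-5/2 - 3) = -77*I*sqrt(22)/2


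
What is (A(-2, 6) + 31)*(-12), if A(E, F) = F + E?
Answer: -420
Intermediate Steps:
A(E, F) = E + F
(A(-2, 6) + 31)*(-12) = ((-2 + 6) + 31)*(-12) = (4 + 31)*(-12) = 35*(-12) = -420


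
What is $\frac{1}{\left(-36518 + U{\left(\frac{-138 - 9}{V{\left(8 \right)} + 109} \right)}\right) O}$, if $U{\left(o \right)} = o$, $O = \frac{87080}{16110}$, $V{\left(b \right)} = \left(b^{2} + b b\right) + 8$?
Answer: $- \frac{8055}{1590019844} \approx -5.066 \cdot 10^{-6}$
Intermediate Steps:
$V{\left(b \right)} = 8 + 2 b^{2}$ ($V{\left(b \right)} = \left(b^{2} + b^{2}\right) + 8 = 2 b^{2} + 8 = 8 + 2 b^{2}$)
$O = \frac{8708}{1611}$ ($O = 87080 \cdot \frac{1}{16110} = \frac{8708}{1611} \approx 5.4053$)
$\frac{1}{\left(-36518 + U{\left(\frac{-138 - 9}{V{\left(8 \right)} + 109} \right)}\right) O} = \frac{1}{\left(-36518 + \frac{-138 - 9}{\left(8 + 2 \cdot 8^{2}\right) + 109}\right) \frac{8708}{1611}} = \frac{1}{-36518 - \frac{147}{\left(8 + 2 \cdot 64\right) + 109}} \cdot \frac{1611}{8708} = \frac{1}{-36518 - \frac{147}{\left(8 + 128\right) + 109}} \cdot \frac{1611}{8708} = \frac{1}{-36518 - \frac{147}{136 + 109}} \cdot \frac{1611}{8708} = \frac{1}{-36518 - \frac{147}{245}} \cdot \frac{1611}{8708} = \frac{1}{-36518 - \frac{3}{5}} \cdot \frac{1611}{8708} = \frac{1}{- \frac{182593}{5}} \cdot \frac{1611}{8708} = \left(- \frac{5}{182593}\right) \frac{1611}{8708} = - \frac{8055}{1590019844}$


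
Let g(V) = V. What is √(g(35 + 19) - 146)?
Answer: 2*I*√23 ≈ 9.5917*I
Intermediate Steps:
√(g(35 + 19) - 146) = √((35 + 19) - 146) = √(54 - 146) = √(-92) = 2*I*√23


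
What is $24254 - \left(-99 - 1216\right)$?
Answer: $25569$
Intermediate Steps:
$24254 - \left(-99 - 1216\right) = 24254 - -1315 = 24254 + 1315 = 25569$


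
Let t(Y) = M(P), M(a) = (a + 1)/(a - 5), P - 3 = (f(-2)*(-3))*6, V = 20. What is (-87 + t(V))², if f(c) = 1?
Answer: 744769/100 ≈ 7447.7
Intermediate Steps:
P = -15 (P = 3 + (1*(-3))*6 = 3 - 3*6 = 3 - 18 = -15)
M(a) = (1 + a)/(-5 + a)
t(Y) = 7/10 (t(Y) = (1 - 15)/(-5 - 15) = -14/(-20) = -1/20*(-14) = 7/10)
(-87 + t(V))² = (-87 + 7/10)² = (-863/10)² = 744769/100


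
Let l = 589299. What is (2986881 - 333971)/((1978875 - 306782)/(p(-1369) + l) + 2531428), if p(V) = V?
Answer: 1559725376300/1488304136133 ≈ 1.0480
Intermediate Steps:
(2986881 - 333971)/((1978875 - 306782)/(p(-1369) + l) + 2531428) = (2986881 - 333971)/((1978875 - 306782)/(-1369 + 589299) + 2531428) = 2652910/(1672093/587930 + 2531428) = 2652910/(1488304136133/587930) = 2652910*(587930/1488304136133) = 1559725376300/1488304136133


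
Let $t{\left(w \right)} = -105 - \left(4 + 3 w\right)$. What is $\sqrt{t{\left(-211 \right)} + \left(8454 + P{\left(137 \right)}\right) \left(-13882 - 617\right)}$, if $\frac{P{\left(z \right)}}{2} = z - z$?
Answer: $i \sqrt{122574022} \approx 11071.0 i$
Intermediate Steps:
$P{\left(z \right)} = 0$ ($P{\left(z \right)} = 2 \left(z - z\right) = 2 \cdot 0 = 0$)
$t{\left(w \right)} = -109 - 3 w$ ($t{\left(w \right)} = -105 - \left(4 + 3 w\right) = -109 - 3 w$)
$\sqrt{t{\left(-211 \right)} + \left(8454 + P{\left(137 \right)}\right) \left(-13882 - 617\right)} = \sqrt{\left(-109 - -633\right) + \left(8454 + 0\right) \left(-13882 - 617\right)} = \sqrt{\left(-109 + 633\right) + 8454 \left(-14499\right)} = \sqrt{524 - 122574546} = \sqrt{-122574022} = i \sqrt{122574022}$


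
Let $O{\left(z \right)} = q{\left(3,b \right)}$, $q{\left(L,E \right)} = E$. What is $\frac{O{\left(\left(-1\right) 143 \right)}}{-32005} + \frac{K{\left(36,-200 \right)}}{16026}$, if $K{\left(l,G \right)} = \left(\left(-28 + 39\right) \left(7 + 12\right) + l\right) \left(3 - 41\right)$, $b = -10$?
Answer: $- \frac{29780629}{51291213} \approx -0.58062$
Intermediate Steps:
$O{\left(z \right)} = -10$
$K{\left(l,G \right)} = -7942 - 38 l$ ($K{\left(l,G \right)} = \left(11 \cdot 19 + l\right) \left(-38\right) = \left(209 + l\right) \left(-38\right) = -7942 - 38 l$)
$\frac{O{\left(\left(-1\right) 143 \right)}}{-32005} + \frac{K{\left(36,-200 \right)}}{16026} = - \frac{10}{-32005} + \frac{-7942 - 1368}{16026} = \left(-10\right) \left(- \frac{1}{32005}\right) + \left(-7942 - 1368\right) \frac{1}{16026} = \frac{2}{6401} - \frac{4655}{8013} = - \frac{29780629}{51291213}$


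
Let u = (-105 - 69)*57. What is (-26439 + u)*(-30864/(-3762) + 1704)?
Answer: -13010376688/209 ≈ -6.2251e+7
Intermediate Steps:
u = -9918 (u = -174*57 = -9918)
(-26439 + u)*(-30864/(-3762) + 1704) = (-26439 - 9918)*(-30864/(-3762) + 1704) = -36357*(-30864*(-1/3762) + 1704) = -36357*(5144/627 + 1704) = -36357*1073552/627 = -13010376688/209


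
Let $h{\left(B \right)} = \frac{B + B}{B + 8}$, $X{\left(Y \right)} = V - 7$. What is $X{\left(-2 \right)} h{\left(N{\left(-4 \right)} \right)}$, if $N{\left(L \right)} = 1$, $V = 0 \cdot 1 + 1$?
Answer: $- \frac{4}{3} \approx -1.3333$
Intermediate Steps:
$V = 1$ ($V = 0 + 1 = 1$)
$X{\left(Y \right)} = -6$ ($X{\left(Y \right)} = 1 - 7 = -6$)
$h{\left(B \right)} = \frac{2 B}{8 + B}$
$X{\left(-2 \right)} h{\left(N{\left(-4 \right)} \right)} = - 6 \cdot 2 \cdot 1 \frac{1}{8 + 1} = - 6 \cdot 2 \cdot 1 \cdot \frac{1}{9} = \left(-6\right) \frac{2}{9} = - \frac{4}{3}$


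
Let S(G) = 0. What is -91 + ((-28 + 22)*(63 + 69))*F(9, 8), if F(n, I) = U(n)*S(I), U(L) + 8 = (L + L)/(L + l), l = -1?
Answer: -91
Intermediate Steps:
U(L) = -8 + 2*L/(-1 + L) (U(L) = -8 + (L + L)/(L - 1) = -8 + (2*L)/(-1 + L) = -8 + 2*L/(-1 + L))
F(n, I) = 0 (F(n, I) = (2*(4 - 3*n)/(-1 + n))*0 = 0)
-91 + ((-28 + 22)*(63 + 69))*F(9, 8) = -91 + ((-28 + 22)*(63 + 69))*0 = -91 - 6*132*0 = -91 - 792*0 = -91 + 0 = -91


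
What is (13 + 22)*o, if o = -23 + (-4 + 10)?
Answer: -595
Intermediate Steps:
o = -17 (o = -23 + 6 = -17)
(13 + 22)*o = (13 + 22)*(-17) = 35*(-17) = -595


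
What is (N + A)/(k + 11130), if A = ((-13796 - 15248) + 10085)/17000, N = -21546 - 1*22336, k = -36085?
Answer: 746012959/424235000 ≈ 1.7585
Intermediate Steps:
N = -43882 (N = -21546 - 22336 = -43882)
A = -18959/17000 (A = (-29044 + 10085)*(1/17000) = -18959*1/17000 = -18959/17000 ≈ -1.1152)
(N + A)/(k + 11130) = (-43882 - 18959/17000)/(-36085 + 11130) = -746012959/17000/(-24955) = -746012959/17000*(-1/24955) = 746012959/424235000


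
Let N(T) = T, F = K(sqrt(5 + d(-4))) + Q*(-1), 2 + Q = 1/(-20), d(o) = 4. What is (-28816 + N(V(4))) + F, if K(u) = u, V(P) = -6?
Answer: -576339/20 ≈ -28817.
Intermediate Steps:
Q = -41/20 (Q = -2 + 1/(-20) = -2 - 1/20 = -41/20 ≈ -2.0500)
F = 101/20 (F = sqrt(5 + 4) - 41/20*(-1) = sqrt(9) + 41/20 = 3 + 41/20 = 101/20 ≈ 5.0500)
(-28816 + N(V(4))) + F = (-28816 - 6) + 101/20 = -28822 + 101/20 = -576339/20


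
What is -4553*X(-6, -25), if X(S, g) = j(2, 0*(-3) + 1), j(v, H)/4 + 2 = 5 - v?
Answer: -18212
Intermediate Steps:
j(v, H) = 12 - 4*v (j(v, H) = -8 + 4*(5 - v) = -8 + (20 - 4*v) = 12 - 4*v)
X(S, g) = 4 (X(S, g) = 12 - 4*2 = 12 - 8 = 4)
-4553*X(-6, -25) = -4553*4 = -18212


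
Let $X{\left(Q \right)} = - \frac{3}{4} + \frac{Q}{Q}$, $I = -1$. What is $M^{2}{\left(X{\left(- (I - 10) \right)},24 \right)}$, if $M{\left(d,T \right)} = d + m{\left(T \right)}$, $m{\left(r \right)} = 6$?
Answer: $\frac{625}{16} \approx 39.063$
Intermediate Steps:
$X{\left(Q \right)} = \frac{1}{4}$ ($X{\left(Q \right)} = \left(-3\right) \frac{1}{4} + 1 = - \frac{3}{4} + 1 = \frac{1}{4}$)
$M{\left(d,T \right)} = 6 + d$ ($M{\left(d,T \right)} = d + 6 = 6 + d$)
$M^{2}{\left(X{\left(- (I - 10) \right)},24 \right)} = \left(6 + \frac{1}{4}\right)^{2} = \left(\frac{25}{4}\right)^{2} = \frac{625}{16}$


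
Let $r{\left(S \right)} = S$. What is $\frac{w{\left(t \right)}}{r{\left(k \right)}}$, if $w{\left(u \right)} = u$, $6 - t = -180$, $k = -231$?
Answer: $- \frac{62}{77} \approx -0.80519$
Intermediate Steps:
$t = 186$ ($t = 6 - -180 = 6 + 180 = 186$)
$\frac{w{\left(t \right)}}{r{\left(k \right)}} = \frac{186}{-231} = 186 \left(- \frac{1}{231}\right) = - \frac{62}{77}$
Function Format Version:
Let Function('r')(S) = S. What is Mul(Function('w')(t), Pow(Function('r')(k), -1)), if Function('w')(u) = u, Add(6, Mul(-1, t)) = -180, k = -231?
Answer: Rational(-62, 77) ≈ -0.80519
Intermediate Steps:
t = 186 (t = Add(6, Mul(-1, -180)) = Add(6, 180) = 186)
Mul(Function('w')(t), Pow(Function('r')(k), -1)) = Mul(186, Pow(-231, -1)) = Mul(186, Rational(-1, 231)) = Rational(-62, 77)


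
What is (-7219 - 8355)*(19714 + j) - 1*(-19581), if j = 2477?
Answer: -345583053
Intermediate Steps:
(-7219 - 8355)*(19714 + j) - 1*(-19581) = (-7219 - 8355)*(19714 + 2477) - 1*(-19581) = -15574*22191 + 19581 = -345602634 + 19581 = -345583053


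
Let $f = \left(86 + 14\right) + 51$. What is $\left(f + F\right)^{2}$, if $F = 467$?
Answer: $381924$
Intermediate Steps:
$f = 151$ ($f = 100 + 51 = 151$)
$\left(f + F\right)^{2} = \left(151 + 467\right)^{2} = 618^{2} = 381924$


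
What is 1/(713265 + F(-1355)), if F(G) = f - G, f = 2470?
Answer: 1/717090 ≈ 1.3945e-6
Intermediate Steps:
F(G) = 2470 - G
1/(713265 + F(-1355)) = 1/(713265 + (2470 - 1*(-1355))) = 1/(713265 + (2470 + 1355)) = 1/(713265 + 3825) = 1/717090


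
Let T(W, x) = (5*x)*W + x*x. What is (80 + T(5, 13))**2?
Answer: 329476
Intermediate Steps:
T(W, x) = x**2 + 5*W*x (T(W, x) = 5*W*x + x**2 = x**2 + 5*W*x)
(80 + T(5, 13))**2 = (80 + 13*(13 + 5*5))**2 = (80 + 13*(13 + 25))**2 = (80 + 13*38)**2 = (80 + 494)**2 = 574**2 = 329476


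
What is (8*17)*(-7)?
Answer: -952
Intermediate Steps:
(8*17)*(-7) = 136*(-7) = -952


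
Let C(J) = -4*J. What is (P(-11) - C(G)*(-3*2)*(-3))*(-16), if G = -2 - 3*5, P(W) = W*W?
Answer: 17648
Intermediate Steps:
P(W) = W²
G = -17 (G = -2 - 15 = -17)
(P(-11) - C(G)*(-3*2)*(-3))*(-16) = ((-11)² - (-4*(-17))*(-3*2)*(-3))*(-16) = (121 - 68*(-6)*(-3))*(-16) = (121 - (-408)*(-3))*(-16) = (121 - 1*1224)*(-16) = (121 - 1224)*(-16) = -1103*(-16) = 17648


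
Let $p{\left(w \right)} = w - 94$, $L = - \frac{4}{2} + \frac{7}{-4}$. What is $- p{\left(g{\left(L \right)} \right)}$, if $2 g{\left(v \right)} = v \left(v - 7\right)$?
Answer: $\frac{2363}{32} \approx 73.844$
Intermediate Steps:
$L = - \frac{15}{4}$ ($L = \left(-4\right) \frac{1}{2} + 7 \left(- \frac{1}{4}\right) = -2 - \frac{7}{4} = - \frac{15}{4} \approx -3.75$)
$g{\left(v \right)} = \frac{v \left(-7 + v\right)}{2}$ ($g{\left(v \right)} = \frac{v \left(v - 7\right)}{2} = \frac{v \left(-7 + v\right)}{2}$)
$p{\left(w \right)} = -94 + w$ ($p{\left(w \right)} = w - 94 = -94 + w$)
$- p{\left(g{\left(L \right)} \right)} = - (-94 + \frac{1}{2} \left(- \frac{15}{4}\right) \left(-7 - \frac{15}{4}\right)) = - (-94 + \frac{1}{2} \left(- \frac{15}{4}\right) \left(- \frac{43}{4}\right)) = - (-94 + \frac{645}{32}) = \left(-1\right) \left(- \frac{2363}{32}\right) = \frac{2363}{32}$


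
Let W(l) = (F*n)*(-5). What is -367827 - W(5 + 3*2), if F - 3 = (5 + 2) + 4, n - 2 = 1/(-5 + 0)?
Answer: -367701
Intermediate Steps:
n = 9/5 (n = 2 + 1/(-5 + 0) = 2 + 1/(-5) = 2 - ⅕ = 9/5 ≈ 1.8000)
F = 14 (F = 3 + ((5 + 2) + 4) = 3 + (7 + 4) = 3 + 11 = 14)
W(l) = -126 (W(l) = (14*(9/5))*(-5) = (126/5)*(-5) = -126)
-367827 - W(5 + 3*2) = -367827 - 1*(-126) = -367827 + 126 = -367701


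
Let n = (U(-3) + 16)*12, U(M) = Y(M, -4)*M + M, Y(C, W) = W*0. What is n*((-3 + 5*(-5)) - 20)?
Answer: -7488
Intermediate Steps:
Y(C, W) = 0
U(M) = M (U(M) = 0*M + M = 0 + M = M)
n = 156 (n = (-3 + 16)*12 = 13*12 = 156)
n*((-3 + 5*(-5)) - 20) = 156*((-3 + 5*(-5)) - 20) = 156*((-3 - 25) - 20) = 156*(-28 - 20) = 156*(-48) = -7488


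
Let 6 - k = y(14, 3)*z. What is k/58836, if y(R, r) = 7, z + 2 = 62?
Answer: -69/9806 ≈ -0.0070365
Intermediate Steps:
z = 60 (z = -2 + 62 = 60)
k = -414 (k = 6 - 7*60 = 6 - 1*420 = 6 - 420 = -414)
k/58836 = -414/58836 = -414*1/58836 = -69/9806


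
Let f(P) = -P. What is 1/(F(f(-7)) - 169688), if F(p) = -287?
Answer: -1/169975 ≈ -5.8832e-6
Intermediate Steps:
1/(F(f(-7)) - 169688) = 1/(-287 - 169688) = 1/(-169975) = -1/169975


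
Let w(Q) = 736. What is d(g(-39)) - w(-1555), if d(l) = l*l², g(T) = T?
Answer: -60055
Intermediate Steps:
d(l) = l³
d(g(-39)) - w(-1555) = (-39)³ - 1*736 = -59319 - 736 = -60055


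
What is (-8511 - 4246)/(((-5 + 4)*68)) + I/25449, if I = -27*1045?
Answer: 6328123/33932 ≈ 186.49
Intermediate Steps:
I = -28215
(-8511 - 4246)/(((-5 + 4)*68)) + I/25449 = (-8511 - 4246)/(((-5 + 4)*68)) - 28215/25449 = -12757/((-1*68)) - 28215*1/25449 = -12757/(-68) - 9405/8483 = -12757*(-1/68) - 9405/8483 = 12757/68 - 9405/8483 = 6328123/33932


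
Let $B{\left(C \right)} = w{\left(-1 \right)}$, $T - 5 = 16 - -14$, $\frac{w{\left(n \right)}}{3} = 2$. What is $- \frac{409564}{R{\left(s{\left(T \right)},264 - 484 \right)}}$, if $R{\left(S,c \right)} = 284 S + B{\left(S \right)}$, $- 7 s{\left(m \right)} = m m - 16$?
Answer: $\frac{1433474}{171657} \approx 8.3508$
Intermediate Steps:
$w{\left(n \right)} = 6$ ($w{\left(n \right)} = 3 \cdot 2 = 6$)
$T = 35$ ($T = 5 + \left(16 - -14\right) = 5 + \left(16 + 14\right) = 5 + 30 = 35$)
$B{\left(C \right)} = 6$
$s{\left(m \right)} = \frac{16}{7} - \frac{m^{2}}{7}$ ($s{\left(m \right)} = - \frac{m m - 16}{7} = - \frac{m^{2} - 16}{7} = - \frac{-16 + m^{2}}{7} = \frac{16}{7} - \frac{m^{2}}{7}$)
$R{\left(S,c \right)} = 6 + 284 S$ ($R{\left(S,c \right)} = 284 S + 6 = 6 + 284 S$)
$- \frac{409564}{R{\left(s{\left(T \right)},264 - 484 \right)}} = - \frac{409564}{6 + 284 \left(\frac{16}{7} - \frac{35^{2}}{7}\right)} = - \frac{409564}{6 + 284 \left(\frac{16}{7} - 175\right)} = - \frac{409564}{6 + 284 \left(- \frac{1209}{7}\right)} = - \frac{409564}{6 - \frac{343356}{7}} = - \frac{409564}{- \frac{343314}{7}} = \left(-409564\right) \left(- \frac{7}{343314}\right) = \frac{1433474}{171657}$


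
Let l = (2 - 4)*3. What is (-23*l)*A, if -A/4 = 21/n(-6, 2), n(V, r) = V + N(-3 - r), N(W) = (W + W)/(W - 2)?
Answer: 10143/4 ≈ 2535.8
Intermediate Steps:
N(W) = 2*W/(-2 + W) (N(W) = (2*W)/(-2 + W) = 2*W/(-2 + W))
n(V, r) = V + 2*(-3 - r)/(-5 - r) (n(V, r) = V + 2*(-3 - r)/(-2 + (-3 - r)) = V + 2*(-3 - r)/(-5 - r))
l = -6 (l = -2*3 = -6)
A = 147/8 (A = -84/((6 + 2*2 - 6*(5 + 2))/(5 + 2)) = -84/((6 + 4 - 6*7)/7) = -84/((6 + 4 - 42)/7) = -84/((⅐)*(-32)) = -84/(-32/7) = -84*(-7)/32 = -4*(-147/32) = 147/8 ≈ 18.375)
(-23*l)*A = -23*(-6)*(147/8) = 138*(147/8) = 10143/4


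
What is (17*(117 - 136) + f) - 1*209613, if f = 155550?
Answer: -54386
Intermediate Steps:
(17*(117 - 136) + f) - 1*209613 = (17*(117 - 136) + 155550) - 1*209613 = (17*(-19) + 155550) - 209613 = (-323 + 155550) - 209613 = 155227 - 209613 = -54386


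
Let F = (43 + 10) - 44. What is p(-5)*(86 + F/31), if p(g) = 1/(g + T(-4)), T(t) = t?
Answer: -2675/279 ≈ -9.5878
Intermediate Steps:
F = 9 (F = 53 - 44 = 9)
p(g) = 1/(-4 + g) (p(g) = 1/(g - 4) = 1/(-4 + g))
p(-5)*(86 + F/31) = (86 + 9/31)/(-4 - 5) = (86 + 9*(1/31))/(-9) = -(86 + 9/31)/9 = -1/9*2675/31 = -2675/279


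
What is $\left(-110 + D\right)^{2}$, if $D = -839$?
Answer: $900601$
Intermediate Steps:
$\left(-110 + D\right)^{2} = \left(-110 - 839\right)^{2} = \left(-949\right)^{2} = 900601$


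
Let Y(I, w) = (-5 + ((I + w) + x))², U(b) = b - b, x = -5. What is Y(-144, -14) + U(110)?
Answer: 28224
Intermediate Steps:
U(b) = 0
Y(I, w) = (-10 + I + w)² (Y(I, w) = (-5 + ((I + w) - 5))² = (-5 + (-5 + I + w))² = (-10 + I + w)²)
Y(-144, -14) + U(110) = (-10 - 144 - 14)² + 0 = (-168)² + 0 = 28224 + 0 = 28224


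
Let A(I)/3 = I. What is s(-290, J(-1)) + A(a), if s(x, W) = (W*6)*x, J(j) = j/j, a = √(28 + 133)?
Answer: -1740 + 3*√161 ≈ -1701.9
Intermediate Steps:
a = √161 ≈ 12.689
J(j) = 1
s(x, W) = 6*W*x (s(x, W) = (6*W)*x = 6*W*x)
A(I) = 3*I
s(-290, J(-1)) + A(a) = 6*1*(-290) + 3*√161 = -1740 + 3*√161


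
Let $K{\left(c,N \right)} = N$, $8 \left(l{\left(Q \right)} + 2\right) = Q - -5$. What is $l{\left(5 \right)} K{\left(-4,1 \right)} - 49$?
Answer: $- \frac{199}{4} \approx -49.75$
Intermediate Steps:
$l{\left(Q \right)} = - \frac{11}{8} + \frac{Q}{8}$ ($l{\left(Q \right)} = -2 + \frac{Q - -5}{8} = -2 + \frac{Q + 5}{8} = -2 + \frac{5 + Q}{8} = -2 + \left(\frac{5}{8} + \frac{Q}{8}\right) = - \frac{11}{8} + \frac{Q}{8}$)
$l{\left(5 \right)} K{\left(-4,1 \right)} - 49 = \left(- \frac{11}{8} + \frac{1}{8} \cdot 5\right) 1 - 49 = \left(- \frac{11}{8} + \frac{5}{8}\right) 1 - 49 = \left(- \frac{3}{4}\right) 1 - 49 = - \frac{3}{4} - 49 = - \frac{199}{4}$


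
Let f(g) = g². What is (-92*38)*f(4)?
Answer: -55936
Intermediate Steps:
(-92*38)*f(4) = -92*38*4² = -3496*16 = -55936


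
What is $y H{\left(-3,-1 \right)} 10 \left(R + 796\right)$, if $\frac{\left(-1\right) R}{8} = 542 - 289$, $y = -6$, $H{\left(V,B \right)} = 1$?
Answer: $73680$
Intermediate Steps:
$R = -2024$ ($R = - 8 \left(542 - 289\right) = \left(-8\right) 253 = -2024$)
$y H{\left(-3,-1 \right)} 10 \left(R + 796\right) = \left(-6\right) 1 \cdot 10 \left(-2024 + 796\right) = \left(-6\right) 10 \left(-1228\right) = \left(-60\right) \left(-1228\right) = 73680$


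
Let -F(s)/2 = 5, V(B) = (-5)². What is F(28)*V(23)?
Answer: -250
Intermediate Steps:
V(B) = 25
F(s) = -10 (F(s) = -2*5 = -10)
F(28)*V(23) = -10*25 = -250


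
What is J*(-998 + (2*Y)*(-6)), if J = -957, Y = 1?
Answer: 966570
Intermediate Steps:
J*(-998 + (2*Y)*(-6)) = -957*(-998 + (2*1)*(-6)) = -957*(-998 + 2*(-6)) = -957*(-998 - 12) = -957*(-1010) = 966570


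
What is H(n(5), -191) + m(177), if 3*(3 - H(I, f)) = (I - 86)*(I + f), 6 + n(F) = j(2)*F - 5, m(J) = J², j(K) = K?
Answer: 25764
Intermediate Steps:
n(F) = -11 + 2*F (n(F) = -6 + (2*F - 5) = -6 + (-5 + 2*F) = -11 + 2*F)
H(I, f) = 3 - (-86 + I)*(I + f)/3 (H(I, f) = 3 - (I - 86)*(I + f)/3 = 3 - (-86 + I)*(I + f)/3)
H(n(5), -191) + m(177) = (3 - (-11 + 2*5)²/3 + 86*(-11 + 2*5)/3 + (86/3)*(-191) - ⅓*(-11 + 2*5)*(-191)) + 177² = (3 - (-11 + 10)²/3 + 86*(-11 + 10)/3 - 16426/3 - ⅓*(-11 + 10)*(-191)) + 31329 = (3 - ⅓*(-1)² + (86/3)*(-1) - 16426/3 - ⅓*(-1)*(-191)) + 31329 = (3 - ⅓*1 - 86/3 - 16426/3 - 191/3) + 31329 = (3 - ⅓ - 86/3 - 16426/3 - 191/3) + 31329 = -5565 + 31329 = 25764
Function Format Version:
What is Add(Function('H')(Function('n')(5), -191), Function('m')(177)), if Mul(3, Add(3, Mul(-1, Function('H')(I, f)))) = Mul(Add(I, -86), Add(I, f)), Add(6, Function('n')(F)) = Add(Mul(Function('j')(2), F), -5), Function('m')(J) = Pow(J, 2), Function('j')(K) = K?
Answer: 25764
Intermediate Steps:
Function('n')(F) = Add(-11, Mul(2, F)) (Function('n')(F) = Add(-6, Add(Mul(2, F), -5)) = Add(-6, Add(-5, Mul(2, F))) = Add(-11, Mul(2, F)))
Function('H')(I, f) = Add(3, Mul(Rational(-1, 3), Add(-86, I), Add(I, f))) (Function('H')(I, f) = Add(3, Mul(Rational(-1, 3), Mul(Add(I, -86), Add(I, f)))) = Add(3, Mul(Rational(-1, 3), Mul(Add(-86, I), Add(I, f)))) = Add(3, Mul(Rational(-1, 3), Add(-86, I), Add(I, f))))
Add(Function('H')(Function('n')(5), -191), Function('m')(177)) = Add(Add(3, Mul(Rational(-1, 3), Pow(Add(-11, Mul(2, 5)), 2)), Mul(Rational(86, 3), Add(-11, Mul(2, 5))), Mul(Rational(86, 3), -191), Mul(Rational(-1, 3), Add(-11, Mul(2, 5)), -191)), Pow(177, 2)) = Add(Add(3, Mul(Rational(-1, 3), Pow(Add(-11, 10), 2)), Mul(Rational(86, 3), Add(-11, 10)), Rational(-16426, 3), Mul(Rational(-1, 3), Add(-11, 10), -191)), 31329) = Add(Add(3, Mul(Rational(-1, 3), Pow(-1, 2)), Mul(Rational(86, 3), -1), Rational(-16426, 3), Mul(Rational(-1, 3), -1, -191)), 31329) = Add(Add(3, Mul(Rational(-1, 3), 1), Rational(-86, 3), Rational(-16426, 3), Rational(-191, 3)), 31329) = Add(Add(3, Rational(-1, 3), Rational(-86, 3), Rational(-16426, 3), Rational(-191, 3)), 31329) = Add(-5565, 31329) = 25764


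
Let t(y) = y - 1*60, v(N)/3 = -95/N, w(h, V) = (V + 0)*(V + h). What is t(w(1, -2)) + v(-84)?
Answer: -1529/28 ≈ -54.607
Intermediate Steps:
w(h, V) = V*(V + h)
v(N) = -285/N (v(N) = 3*(-95/N) = -285/N)
t(y) = -60 + y (t(y) = y - 60 = -60 + y)
t(w(1, -2)) + v(-84) = (-60 - 2*(-2 + 1)) - 285/(-84) = (-60 - 2*(-1)) - 285*(-1/84) = (-60 + 2) + 95/28 = -58 + 95/28 = -1529/28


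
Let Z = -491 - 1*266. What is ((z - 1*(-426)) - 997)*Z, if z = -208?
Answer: 589703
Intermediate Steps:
Z = -757 (Z = -491 - 266 = -757)
((z - 1*(-426)) - 997)*Z = ((-208 - 1*(-426)) - 997)*(-757) = ((-208 + 426) - 997)*(-757) = (218 - 997)*(-757) = -779*(-757) = 589703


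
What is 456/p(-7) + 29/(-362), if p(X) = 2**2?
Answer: 41239/362 ≈ 113.92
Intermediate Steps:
p(X) = 4
456/p(-7) + 29/(-362) = 456/4 + 29/(-362) = 456*(1/4) + 29*(-1/362) = 114 - 29/362 = 41239/362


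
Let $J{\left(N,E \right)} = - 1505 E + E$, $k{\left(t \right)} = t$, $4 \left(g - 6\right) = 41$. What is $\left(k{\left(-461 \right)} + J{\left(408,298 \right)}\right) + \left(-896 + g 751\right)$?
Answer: $- \frac{1749381}{4} \approx -4.3735 \cdot 10^{5}$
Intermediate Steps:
$g = \frac{65}{4}$ ($g = 6 + \frac{1}{4} \cdot 41 = 6 + \frac{41}{4} = \frac{65}{4} \approx 16.25$)
$J{\left(N,E \right)} = - 1504 E$
$\left(k{\left(-461 \right)} + J{\left(408,298 \right)}\right) + \left(-896 + g 751\right) = \left(-461 - 448192\right) + \left(-896 + \frac{65}{4} \cdot 751\right) = \left(-461 - 448192\right) + \left(-896 + \frac{48815}{4}\right) = -448653 + \frac{45231}{4} = - \frac{1749381}{4}$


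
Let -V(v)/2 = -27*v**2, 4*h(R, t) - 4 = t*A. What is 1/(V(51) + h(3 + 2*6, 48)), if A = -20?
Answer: 1/140215 ≈ 7.1319e-6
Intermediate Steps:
h(R, t) = 1 - 5*t (h(R, t) = 1 + (t*(-20))/4 = 1 + (-20*t)/4 = 1 - 5*t)
V(v) = 54*v**2 (V(v) = -(-54)*v**2 = 54*v**2)
1/(V(51) + h(3 + 2*6, 48)) = 1/(54*51**2 + (1 - 5*48)) = 1/(54*2601 + (1 - 240)) = 1/(140454 - 239) = 1/140215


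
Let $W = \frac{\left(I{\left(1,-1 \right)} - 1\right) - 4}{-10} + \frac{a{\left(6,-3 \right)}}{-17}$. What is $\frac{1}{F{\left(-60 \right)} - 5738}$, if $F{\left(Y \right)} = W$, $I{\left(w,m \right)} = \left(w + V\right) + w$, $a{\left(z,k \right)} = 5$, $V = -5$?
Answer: $- \frac{85}{487687} \approx -0.00017429$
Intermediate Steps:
$I{\left(w,m \right)} = -5 + 2 w$ ($I{\left(w,m \right)} = \left(w - 5\right) + w = \left(-5 + w\right) + w = -5 + 2 w$)
$W = \frac{43}{85}$ ($W = \frac{\left(\left(-5 + 2 \cdot 1\right) - 1\right) - 4}{-10} + \frac{5}{-17} = \left(\left(\left(-5 + 2\right) - 1\right) - 4\right) \left(- \frac{1}{10}\right) + 5 \left(- \frac{1}{17}\right) = \left(\left(-3 - 1\right) - 4\right) \left(- \frac{1}{10}\right) - \frac{5}{17} = \left(-4 - 4\right) \left(- \frac{1}{10}\right) - \frac{5}{17} = \left(-8\right) \left(- \frac{1}{10}\right) - \frac{5}{17} = \frac{4}{5} - \frac{5}{17} = \frac{43}{85} \approx 0.50588$)
$F{\left(Y \right)} = \frac{43}{85}$
$\frac{1}{F{\left(-60 \right)} - 5738} = \frac{1}{\frac{43}{85} - 5738} = \frac{1}{- \frac{487687}{85}} = - \frac{85}{487687}$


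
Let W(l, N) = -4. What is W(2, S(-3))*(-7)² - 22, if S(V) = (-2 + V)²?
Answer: -218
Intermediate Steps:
W(2, S(-3))*(-7)² - 22 = -4*(-7)² - 22 = -4*49 - 22 = -196 - 22 = -218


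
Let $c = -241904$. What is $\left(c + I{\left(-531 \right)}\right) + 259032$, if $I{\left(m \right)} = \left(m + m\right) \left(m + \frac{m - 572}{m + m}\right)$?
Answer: $579947$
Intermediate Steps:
$I{\left(m \right)} = 2 m \left(m + \frac{-572 + m}{2 m}\right)$
$\left(c + I{\left(-531 \right)}\right) + 259032 = \left(-241904 - \left(1103 - 563922\right)\right) + 259032 = \left(-241904 - -562819\right) + 259032 = \left(-241904 + 562819\right) + 259032 = 320915 + 259032 = 579947$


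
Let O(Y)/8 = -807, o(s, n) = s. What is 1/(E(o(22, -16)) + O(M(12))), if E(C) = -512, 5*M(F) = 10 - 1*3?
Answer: -1/6968 ≈ -0.00014351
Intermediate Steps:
M(F) = 7/5 (M(F) = (10 - 1*3)/5 = (10 - 3)/5 = (1/5)*7 = 7/5)
O(Y) = -6456 (O(Y) = 8*(-807) = -6456)
1/(E(o(22, -16)) + O(M(12))) = 1/(-512 - 6456) = 1/(-6968) = -1/6968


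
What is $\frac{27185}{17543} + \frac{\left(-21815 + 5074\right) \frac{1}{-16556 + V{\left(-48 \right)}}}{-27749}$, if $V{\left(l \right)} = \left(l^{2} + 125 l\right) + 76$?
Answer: $\frac{15219604368077}{9821691064432} \approx 1.5496$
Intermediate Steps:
$V{\left(l \right)} = 76 + l^{2} + 125 l$
$\frac{27185}{17543} + \frac{\left(-21815 + 5074\right) \frac{1}{-16556 + V{\left(-48 \right)}}}{-27749} = \frac{27185}{17543} + \frac{\left(-21815 + 5074\right) \frac{1}{-16556 + \left(76 + \left(-48\right)^{2} + 125 \left(-48\right)\right)}}{-27749} = 27185 \cdot \frac{1}{17543} + - \frac{16741}{-16556 + \left(76 + 2304 - 6000\right)} \left(- \frac{1}{27749}\right) = \frac{27185}{17543} + - \frac{16741}{-16556 - 3620} \left(- \frac{1}{27749}\right) = \frac{27185}{17543} + - \frac{16741}{-20176} \left(- \frac{1}{27749}\right) = \frac{27185}{17543} + \left(-16741\right) \left(- \frac{1}{20176}\right) \left(- \frac{1}{27749}\right) = \frac{27185}{17543} + \frac{16741}{20176} \left(- \frac{1}{27749}\right) = \frac{27185}{17543} - \frac{16741}{559863824} = \frac{15219604368077}{9821691064432}$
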